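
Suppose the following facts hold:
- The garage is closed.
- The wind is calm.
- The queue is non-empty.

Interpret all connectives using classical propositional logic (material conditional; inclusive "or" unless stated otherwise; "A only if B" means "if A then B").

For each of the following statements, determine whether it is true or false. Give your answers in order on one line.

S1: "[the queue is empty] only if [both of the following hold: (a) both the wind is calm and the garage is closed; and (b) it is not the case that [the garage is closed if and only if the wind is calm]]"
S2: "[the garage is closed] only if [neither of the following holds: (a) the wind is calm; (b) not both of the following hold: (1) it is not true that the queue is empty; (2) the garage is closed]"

S1 true, S2 false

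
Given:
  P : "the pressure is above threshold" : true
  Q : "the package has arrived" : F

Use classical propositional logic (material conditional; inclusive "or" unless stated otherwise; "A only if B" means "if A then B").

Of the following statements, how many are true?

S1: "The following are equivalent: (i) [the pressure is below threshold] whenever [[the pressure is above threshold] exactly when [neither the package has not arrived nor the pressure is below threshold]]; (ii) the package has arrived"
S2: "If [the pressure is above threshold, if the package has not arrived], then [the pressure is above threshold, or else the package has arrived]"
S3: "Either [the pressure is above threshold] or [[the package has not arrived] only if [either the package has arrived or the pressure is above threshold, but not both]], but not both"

1

S1: Formalization: ((P iff (not Q nor not P)) -> not P) iff Q

not Q = not False = True
not P = not True = False
not Q nor not P = True nor False = False
P iff (not Q nor not P) = True iff False = False
not P = not True = False
(P iff (not Q nor not P)) -> not P = False -> False = True
((P iff (not Q nor not P)) -> not P) iff Q = True iff False = False
So S1 is false.

S2: Formalization: (not Q -> P) -> (P or Q)

not Q = not False = True
not Q -> P = True -> True = True
P or Q = True or False = True
(not Q -> P) -> (P or Q) = True -> True = True
Hence S2 is true.

S3: Parsed as P xor (not Q -> (Q xor P))

not Q = not False = True
Q xor P = False xor True = True
not Q -> (Q xor P) = True -> True = True
P xor (not Q -> (Q xor P)) = True xor True = False
So S3 is false.

1 of the 3 statements is true (S2).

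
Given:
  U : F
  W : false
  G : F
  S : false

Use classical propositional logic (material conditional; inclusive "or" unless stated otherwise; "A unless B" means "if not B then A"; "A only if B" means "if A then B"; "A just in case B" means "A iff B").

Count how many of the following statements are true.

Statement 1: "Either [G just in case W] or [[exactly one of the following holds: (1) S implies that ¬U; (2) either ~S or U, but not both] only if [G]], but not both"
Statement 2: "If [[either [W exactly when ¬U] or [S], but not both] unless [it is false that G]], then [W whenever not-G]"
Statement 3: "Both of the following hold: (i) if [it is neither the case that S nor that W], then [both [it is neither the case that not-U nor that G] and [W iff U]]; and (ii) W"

Statement 1: Parsed as (G <-> W) xor (((S -> ~U) xor (~S xor U)) -> G)

G <-> W = F <-> F = T
~U = ~F = T
S -> ~U = F -> T = T
~S = ~F = T
~S xor U = T xor F = T
(S -> ~U) xor (~S xor U) = T xor T = F
((S -> ~U) xor (~S xor U)) -> G = F -> F = T
(G <-> W) xor (((S -> ~U) xor (~S xor U)) -> G) = T xor T = F
Hence Statement 1 is false.

Statement 2: In symbols: (((W <-> ~U) xor S) | ~G) -> (~G -> W)

~U = ~F = T
W <-> ~U = F <-> T = F
(W <-> ~U) xor S = F xor F = F
~G = ~F = T
((W <-> ~U) xor S) | ~G = F | T = T
~G = ~F = T
~G -> W = T -> F = F
(((W <-> ~U) xor S) | ~G) -> (~G -> W) = T -> F = F
Hence Statement 2 is false.

Statement 3: Formalization: ((S nor W) -> ((~U nor G) & (W <-> U))) & W

S nor W = F nor F = T
~U = ~F = T
~U nor G = T nor F = F
W <-> U = F <-> F = T
(~U nor G) & (W <-> U) = F & T = F
(S nor W) -> ((~U nor G) & (W <-> U)) = T -> F = F
((S nor W) -> ((~U nor G) & (W <-> U))) & W = F & F = F
Hence Statement 3 is false.

True statements: 0 (none).

0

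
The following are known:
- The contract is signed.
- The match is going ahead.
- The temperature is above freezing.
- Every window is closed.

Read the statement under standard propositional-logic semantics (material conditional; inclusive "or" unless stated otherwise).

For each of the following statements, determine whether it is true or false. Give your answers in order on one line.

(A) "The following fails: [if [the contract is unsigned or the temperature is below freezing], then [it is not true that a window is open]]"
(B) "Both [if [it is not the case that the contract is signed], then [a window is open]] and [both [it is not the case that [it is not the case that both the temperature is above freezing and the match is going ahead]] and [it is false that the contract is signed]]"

Let U = "the contract is signed" (T), W = "the temperature is below freezing" (F), G = "a window is open" (F), H = "the match is cancelled" (F).

(A): In symbols: ¬((¬U ∨ W) → ¬G)

¬U = ¬T = F
¬U ∨ W = F ∨ F = F
¬G = ¬F = T
(¬U ∨ W) → ¬G = F → T = T
¬((¬U ∨ W) → ¬G) = ¬T = F
Thus (A) is false.

(B): Formalization: (¬U → G) ∧ (¬(¬W ↑ ¬H) ∧ ¬U)

¬U = ¬T = F
¬U → G = F → F = T
¬W = ¬F = T
¬H = ¬F = T
¬W ↑ ¬H = T ↑ T = F
¬(¬W ↑ ¬H) = ¬F = T
¬U = ¬T = F
¬(¬W ↑ ¬H) ∧ ¬U = T ∧ F = F
(¬U → G) ∧ (¬(¬W ↑ ¬H) ∧ ¬U) = T ∧ F = F
So (B) is false.

(A) F / (B) F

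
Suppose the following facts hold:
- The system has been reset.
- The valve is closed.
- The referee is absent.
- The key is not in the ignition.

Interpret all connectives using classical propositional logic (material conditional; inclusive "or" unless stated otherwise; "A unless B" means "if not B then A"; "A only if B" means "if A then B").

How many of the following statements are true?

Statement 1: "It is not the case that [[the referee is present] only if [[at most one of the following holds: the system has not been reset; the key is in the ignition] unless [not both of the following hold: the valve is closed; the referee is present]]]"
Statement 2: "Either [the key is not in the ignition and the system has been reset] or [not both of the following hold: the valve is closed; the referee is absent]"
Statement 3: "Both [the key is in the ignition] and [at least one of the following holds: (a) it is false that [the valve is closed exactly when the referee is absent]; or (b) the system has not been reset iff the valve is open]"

1

Let R = "the referee is present" (False), P = "the system has been reset" (True), S = "the key is in the ignition" (False), Q = "the valve is open" (False).

Statement 1: In symbols: not (R -> ((not P nand S) or (not Q nand R)))

not P = not True = False
not P nand S = False nand False = True
not Q = not False = True
not Q nand R = True nand False = True
(not P nand S) or (not Q nand R) = True or True = True
R -> ((not P nand S) or (not Q nand R)) = False -> True = True
not (R -> ((not P nand S) or (not Q nand R))) = not True = False
Thus Statement 1 is false.

Statement 2: Formalization: (not S and P) or (not Q nand not R)

not S = not False = True
not S and P = True and True = True
not Q = not False = True
not R = not False = True
not Q nand not R = True nand True = False
(not S and P) or (not Q nand not R) = True or False = True
Hence Statement 2 is true.

Statement 3: Parsed as S and (not (not Q iff not R) or (not P iff Q))

not Q = not False = True
not R = not False = True
not Q iff not R = True iff True = True
not (not Q iff not R) = not True = False
not P = not True = False
not P iff Q = False iff False = True
not (not Q iff not R) or (not P iff Q) = False or True = True
S and (not (not Q iff not R) or (not P iff Q)) = False and True = False
Hence Statement 3 is false.

True statements: 1 (Statement 2).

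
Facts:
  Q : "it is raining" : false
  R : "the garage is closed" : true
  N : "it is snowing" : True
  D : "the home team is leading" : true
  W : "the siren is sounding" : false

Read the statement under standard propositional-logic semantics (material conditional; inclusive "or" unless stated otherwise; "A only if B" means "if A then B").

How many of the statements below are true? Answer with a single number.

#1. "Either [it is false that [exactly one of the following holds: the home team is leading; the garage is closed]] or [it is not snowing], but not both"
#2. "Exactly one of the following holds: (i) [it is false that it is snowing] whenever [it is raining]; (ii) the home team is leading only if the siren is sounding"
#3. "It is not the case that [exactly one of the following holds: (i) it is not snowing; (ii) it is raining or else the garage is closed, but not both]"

2

#1: Parsed as not (D xor R) xor not N

D xor R = True xor True = False
not (D xor R) = not False = True
not N = not True = False
not (D xor R) xor not N = True xor False = True
Thus #1 is true.

#2: Formalization: (Q -> not N) xor (D -> W)

not N = not True = False
Q -> not N = False -> False = True
D -> W = True -> False = False
(Q -> not N) xor (D -> W) = True xor False = True
Hence #2 is true.

#3: Parsed as not (not N xor (Q xor R))

not N = not True = False
Q xor R = False xor True = True
not N xor (Q xor R) = False xor True = True
not (not N xor (Q xor R)) = not True = False
Thus #3 is false.

True statements: 2 (#1, #2).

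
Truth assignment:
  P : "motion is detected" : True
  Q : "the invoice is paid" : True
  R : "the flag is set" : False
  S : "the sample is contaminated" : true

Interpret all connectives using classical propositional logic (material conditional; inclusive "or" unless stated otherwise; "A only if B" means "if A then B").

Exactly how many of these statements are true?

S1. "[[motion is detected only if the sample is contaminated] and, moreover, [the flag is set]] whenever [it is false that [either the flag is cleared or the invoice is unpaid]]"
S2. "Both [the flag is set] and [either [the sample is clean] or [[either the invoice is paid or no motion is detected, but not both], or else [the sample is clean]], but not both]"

S1: In symbols: ~(~R | ~Q) -> ((P -> S) & R)

~R = ~F = T
~Q = ~T = F
~R | ~Q = T | F = T
~(~R | ~Q) = ~T = F
P -> S = T -> T = T
(P -> S) & R = T & F = F
~(~R | ~Q) -> ((P -> S) & R) = F -> F = T
So S1 is true.

S2: This is R & (~S xor ((Q xor ~P) | ~S)).

~S = ~T = F
~P = ~T = F
Q xor ~P = T xor F = T
~S = ~T = F
(Q xor ~P) | ~S = T | F = T
~S xor ((Q xor ~P) | ~S) = F xor T = T
R & (~S xor ((Q xor ~P) | ~S)) = F & T = F
Thus S2 is false.

True statements: 1.

1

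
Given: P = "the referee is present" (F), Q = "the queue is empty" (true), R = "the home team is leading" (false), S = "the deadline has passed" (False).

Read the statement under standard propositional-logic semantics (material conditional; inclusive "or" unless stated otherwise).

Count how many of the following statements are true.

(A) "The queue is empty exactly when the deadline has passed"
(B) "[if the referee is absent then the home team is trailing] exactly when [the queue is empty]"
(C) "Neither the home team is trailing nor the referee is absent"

(A): This is Q ↔ S.

Q ↔ S = T ↔ F = F
So (A) is false.

(B): Parsed as (¬P → ¬R) ↔ Q

¬P = ¬F = T
¬R = ¬F = T
¬P → ¬R = T → T = T
(¬P → ¬R) ↔ Q = T ↔ T = T
Thus (B) is true.

(C): Parsed as ¬R ↓ ¬P

¬R = ¬F = T
¬P = ¬F = T
¬R ↓ ¬P = T ↓ T = F
So (C) is false.

True statements: 1 ((B)).

1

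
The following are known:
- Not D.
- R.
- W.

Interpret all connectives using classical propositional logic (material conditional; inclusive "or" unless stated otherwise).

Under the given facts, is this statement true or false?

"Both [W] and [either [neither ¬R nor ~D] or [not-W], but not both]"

In symbols: W ∧ ((¬R ↓ ¬D) ⊕ ¬W)

¬R = ¬T = F
¬D = ¬F = T
¬R ↓ ¬D = F ↓ T = F
¬W = ¬T = F
(¬R ↓ ¬D) ⊕ ¬W = F ⊕ F = F
W ∧ ((¬R ↓ ¬D) ⊕ ¬W) = T ∧ F = F

The statement is false.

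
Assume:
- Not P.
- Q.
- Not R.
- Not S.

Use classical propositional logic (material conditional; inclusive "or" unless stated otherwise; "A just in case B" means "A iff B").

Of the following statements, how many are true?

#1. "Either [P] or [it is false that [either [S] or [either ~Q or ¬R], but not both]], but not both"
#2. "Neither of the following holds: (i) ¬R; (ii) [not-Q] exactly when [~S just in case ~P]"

0

#1: Parsed as P ⊕ ¬(S ⊕ (¬Q ∨ ¬R))

¬Q = ¬T = F
¬R = ¬F = T
¬Q ∨ ¬R = F ∨ T = T
S ⊕ (¬Q ∨ ¬R) = F ⊕ T = T
¬(S ⊕ (¬Q ∨ ¬R)) = ¬T = F
P ⊕ ¬(S ⊕ (¬Q ∨ ¬R)) = F ⊕ F = F
So #1 is false.

#2: Parsed as ¬R ↓ (¬Q ↔ (¬S ↔ ¬P))

¬R = ¬F = T
¬Q = ¬T = F
¬S = ¬F = T
¬P = ¬F = T
¬S ↔ ¬P = T ↔ T = T
¬Q ↔ (¬S ↔ ¬P) = F ↔ T = F
¬R ↓ (¬Q ↔ (¬S ↔ ¬P)) = T ↓ F = F
Thus #2 is false.

Count: 0.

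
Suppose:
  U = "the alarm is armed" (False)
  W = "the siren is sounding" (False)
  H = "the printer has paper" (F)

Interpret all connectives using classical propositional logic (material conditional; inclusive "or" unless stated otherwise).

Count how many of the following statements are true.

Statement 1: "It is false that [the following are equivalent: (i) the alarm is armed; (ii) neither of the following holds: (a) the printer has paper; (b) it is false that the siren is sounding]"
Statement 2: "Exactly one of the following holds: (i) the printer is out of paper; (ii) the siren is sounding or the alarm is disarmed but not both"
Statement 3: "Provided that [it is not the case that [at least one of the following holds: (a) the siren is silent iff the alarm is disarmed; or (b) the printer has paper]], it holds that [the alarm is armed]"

1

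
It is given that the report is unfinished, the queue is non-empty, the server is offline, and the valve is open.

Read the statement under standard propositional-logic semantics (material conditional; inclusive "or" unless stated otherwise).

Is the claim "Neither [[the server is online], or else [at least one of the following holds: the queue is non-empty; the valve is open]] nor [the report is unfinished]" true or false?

Let R = "the server is online" (F), Q = "the queue is empty" (F), S = "the valve is open" (T), P = "the report is finished" (F).
Parsed as (R | (~Q | S)) nor ~P

~Q = ~F = T
~Q | S = T | T = T
R | (~Q | S) = F | T = T
~P = ~F = T
(R | (~Q | S)) nor ~P = T nor T = F

The statement is false.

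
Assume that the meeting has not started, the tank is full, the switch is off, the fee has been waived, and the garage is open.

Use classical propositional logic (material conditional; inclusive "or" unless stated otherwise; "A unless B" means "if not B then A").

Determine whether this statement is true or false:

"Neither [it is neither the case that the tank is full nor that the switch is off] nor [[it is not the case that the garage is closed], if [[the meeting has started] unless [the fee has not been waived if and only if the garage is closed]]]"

Let Q = "the tank is full" (T), R = "the switch is on" (F), P = "the meeting has started" (F), S = "the fee has been waived" (T), U = "the garage is closed" (F).
Formalization: (Q ↓ ¬R) ↓ ((P ∨ (¬S ↔ U)) → ¬U)

¬R = ¬F = T
Q ↓ ¬R = T ↓ T = F
¬S = ¬T = F
¬S ↔ U = F ↔ F = T
P ∨ (¬S ↔ U) = F ∨ T = T
¬U = ¬F = T
(P ∨ (¬S ↔ U)) → ¬U = T → T = T
(Q ↓ ¬R) ↓ ((P ∨ (¬S ↔ U)) → ¬U) = F ↓ T = F

false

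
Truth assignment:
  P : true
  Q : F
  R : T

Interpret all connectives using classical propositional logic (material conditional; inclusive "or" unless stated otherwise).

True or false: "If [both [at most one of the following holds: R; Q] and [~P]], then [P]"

Values: R=T, Q=F, P=T.
This is ((R ↑ Q) ∧ ¬P) → P.

R ↑ Q = T ↑ F = T
¬P = ¬T = F
(R ↑ Q) ∧ ¬P = T ∧ F = F
((R ↑ Q) ∧ ¬P) → P = F → T = T

True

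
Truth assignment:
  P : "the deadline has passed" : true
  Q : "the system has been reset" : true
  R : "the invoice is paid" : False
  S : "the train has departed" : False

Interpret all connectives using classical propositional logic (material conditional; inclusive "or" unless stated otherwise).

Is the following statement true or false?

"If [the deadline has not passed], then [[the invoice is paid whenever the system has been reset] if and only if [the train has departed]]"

Values: P=T, Q=T, R=F, S=F.
Parsed as ~P -> ((Q -> R) <-> S)

~P = ~T = F
Q -> R = T -> F = F
(Q -> R) <-> S = F <-> F = T
~P -> ((Q -> R) <-> S) = F -> T = T

True.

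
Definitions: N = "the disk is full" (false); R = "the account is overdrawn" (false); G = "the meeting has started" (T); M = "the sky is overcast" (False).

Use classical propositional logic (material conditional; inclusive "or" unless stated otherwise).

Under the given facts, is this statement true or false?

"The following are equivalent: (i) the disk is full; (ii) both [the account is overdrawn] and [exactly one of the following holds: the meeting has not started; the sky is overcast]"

Parsed as N ↔ (R ∧ (¬G ⊕ M))

¬G = ¬T = F
¬G ⊕ M = F ⊕ F = F
R ∧ (¬G ⊕ M) = F ∧ F = F
N ↔ (R ∧ (¬G ⊕ M)) = F ↔ F = T

True.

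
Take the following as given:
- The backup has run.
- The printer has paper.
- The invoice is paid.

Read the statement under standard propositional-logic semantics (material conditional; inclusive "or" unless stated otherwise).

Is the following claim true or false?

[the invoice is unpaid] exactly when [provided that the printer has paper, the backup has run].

Let G = "the invoice is paid" (T), D = "the printer has paper" (T), N = "the backup has run" (T).
This is ¬G ↔ (D → N).

¬G = ¬T = F
D → N = T → T = T
¬G ↔ (D → N) = F ↔ T = F

false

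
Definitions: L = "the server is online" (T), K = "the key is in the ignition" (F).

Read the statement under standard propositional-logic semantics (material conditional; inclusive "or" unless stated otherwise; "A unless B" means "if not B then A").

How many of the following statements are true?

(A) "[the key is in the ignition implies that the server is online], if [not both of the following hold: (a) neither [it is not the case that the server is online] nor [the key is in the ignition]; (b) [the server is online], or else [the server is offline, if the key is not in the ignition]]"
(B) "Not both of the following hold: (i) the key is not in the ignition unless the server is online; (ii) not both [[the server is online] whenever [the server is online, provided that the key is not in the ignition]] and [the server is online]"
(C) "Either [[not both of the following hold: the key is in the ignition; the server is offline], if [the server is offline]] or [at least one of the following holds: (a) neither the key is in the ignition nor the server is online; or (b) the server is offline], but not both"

(A): This is ((~L nor K) nand (L | (~K -> ~L))) -> (K -> L).

~L = ~T = F
~L nor K = F nor F = T
~K = ~F = T
~L = ~T = F
~K -> ~L = T -> F = F
L | (~K -> ~L) = T | F = T
(~L nor K) nand (L | (~K -> ~L)) = T nand T = F
K -> L = F -> T = T
((~L nor K) nand (L | (~K -> ~L))) -> (K -> L) = F -> T = T
Hence (A) is true.

(B): Parsed as (~K | L) nand (((~K -> L) -> L) nand L)

~K = ~F = T
~K | L = T | T = T
~K = ~F = T
~K -> L = T -> T = T
(~K -> L) -> L = T -> T = T
((~K -> L) -> L) nand L = T nand T = F
(~K | L) nand (((~K -> L) -> L) nand L) = T nand F = T
Thus (B) is true.

(C): In symbols: (~L -> (K nand ~L)) xor ((K nor L) | ~L)

~L = ~T = F
~L = ~T = F
K nand ~L = F nand F = T
~L -> (K nand ~L) = F -> T = T
K nor L = F nor T = F
~L = ~T = F
(K nor L) | ~L = F | F = F
(~L -> (K nand ~L)) xor ((K nor L) | ~L) = T xor F = T
So (C) is true.

Count: 3.

3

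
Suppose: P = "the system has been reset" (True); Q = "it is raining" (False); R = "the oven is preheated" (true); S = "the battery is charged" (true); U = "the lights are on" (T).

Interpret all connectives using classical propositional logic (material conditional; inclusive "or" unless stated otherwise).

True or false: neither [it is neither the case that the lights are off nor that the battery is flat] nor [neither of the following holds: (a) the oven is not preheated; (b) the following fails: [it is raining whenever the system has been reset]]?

False

Parsed as (¬U ↓ ¬S) ↓ (¬R ↓ ¬(P → Q))

¬U = ¬T = F
¬S = ¬T = F
¬U ↓ ¬S = F ↓ F = T
¬R = ¬T = F
P → Q = T → F = F
¬(P → Q) = ¬F = T
¬R ↓ ¬(P → Q) = F ↓ T = F
(¬U ↓ ¬S) ↓ (¬R ↓ ¬(P → Q)) = T ↓ F = F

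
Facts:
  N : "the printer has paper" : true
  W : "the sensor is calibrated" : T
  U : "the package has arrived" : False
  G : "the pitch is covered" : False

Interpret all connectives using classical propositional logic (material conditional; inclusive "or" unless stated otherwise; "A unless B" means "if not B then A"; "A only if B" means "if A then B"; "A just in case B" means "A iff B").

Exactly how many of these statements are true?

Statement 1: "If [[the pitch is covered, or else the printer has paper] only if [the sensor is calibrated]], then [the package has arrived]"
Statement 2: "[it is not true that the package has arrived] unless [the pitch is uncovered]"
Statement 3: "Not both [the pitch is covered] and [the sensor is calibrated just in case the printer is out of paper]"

2

Statement 1: Parsed as ((G | N) -> W) -> U

G | N = F | T = T
(G | N) -> W = T -> T = T
((G | N) -> W) -> U = T -> F = F
Thus Statement 1 is false.

Statement 2: In symbols: ~U | ~G

~U = ~F = T
~G = ~F = T
~U | ~G = T | T = T
So Statement 2 is true.

Statement 3: Parsed as G nand (W <-> ~N)

~N = ~T = F
W <-> ~N = T <-> F = F
G nand (W <-> ~N) = F nand F = T
Thus Statement 3 is true.

True statements: 2 (Statement 2, Statement 3).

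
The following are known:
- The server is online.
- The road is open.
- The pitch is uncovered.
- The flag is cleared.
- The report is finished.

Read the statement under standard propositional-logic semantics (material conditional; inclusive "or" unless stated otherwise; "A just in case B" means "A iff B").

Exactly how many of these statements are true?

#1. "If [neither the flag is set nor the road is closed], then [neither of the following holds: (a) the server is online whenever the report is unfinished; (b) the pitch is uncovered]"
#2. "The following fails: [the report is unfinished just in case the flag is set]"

Let S = "the flag is set" (False), Q = "the road is closed" (False), U = "the report is finished" (True), P = "the server is online" (True), R = "the pitch is covered" (False).

#1: This is (S nor Q) -> ((not U -> P) nor not R).

S nor Q = False nor False = True
not U = not True = False
not U -> P = False -> True = True
not R = not False = True
(not U -> P) nor not R = True nor True = False
(S nor Q) -> ((not U -> P) nor not R) = True -> False = False
So #1 is false.

#2: In symbols: not (not U iff S)

not U = not True = False
not U iff S = False iff False = True
not (not U iff S) = not True = False
Thus #2 is false.

True statements: 0 (none).

0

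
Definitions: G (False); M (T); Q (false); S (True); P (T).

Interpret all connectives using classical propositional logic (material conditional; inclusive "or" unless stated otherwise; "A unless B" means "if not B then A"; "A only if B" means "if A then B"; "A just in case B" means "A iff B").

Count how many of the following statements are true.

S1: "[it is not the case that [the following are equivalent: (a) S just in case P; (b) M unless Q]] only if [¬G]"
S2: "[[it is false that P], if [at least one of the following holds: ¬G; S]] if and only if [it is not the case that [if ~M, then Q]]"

S1: In symbols: ~((S <-> P) <-> (M | Q)) -> ~G

S <-> P = T <-> T = T
M | Q = T | F = T
(S <-> P) <-> (M | Q) = T <-> T = T
~((S <-> P) <-> (M | Q)) = ~T = F
~G = ~F = T
~((S <-> P) <-> (M | Q)) -> ~G = F -> T = T
Hence S1 is true.

S2: This is ((~G | S) -> ~P) <-> ~(~M -> Q).

~G = ~F = T
~G | S = T | T = T
~P = ~T = F
(~G | S) -> ~P = T -> F = F
~M = ~T = F
~M -> Q = F -> F = T
~(~M -> Q) = ~T = F
((~G | S) -> ~P) <-> ~(~M -> Q) = F <-> F = T
So S2 is true.

Count: 2.

2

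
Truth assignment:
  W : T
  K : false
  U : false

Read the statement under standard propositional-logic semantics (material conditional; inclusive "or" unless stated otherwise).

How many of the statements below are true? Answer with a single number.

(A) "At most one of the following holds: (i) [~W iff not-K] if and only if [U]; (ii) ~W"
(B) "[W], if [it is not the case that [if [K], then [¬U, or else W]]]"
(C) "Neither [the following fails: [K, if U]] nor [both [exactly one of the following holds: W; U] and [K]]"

(A): In symbols: ((~W <-> ~K) <-> U) nand ~W

~W = ~T = F
~K = ~F = T
~W <-> ~K = F <-> T = F
(~W <-> ~K) <-> U = F <-> F = T
~W = ~T = F
((~W <-> ~K) <-> U) nand ~W = T nand F = T
So (A) is true.

(B): Parsed as ~(K -> (~U | W)) -> W

~U = ~F = T
~U | W = T | T = T
K -> (~U | W) = F -> T = T
~(K -> (~U | W)) = ~T = F
~(K -> (~U | W)) -> W = F -> T = T
Thus (B) is true.

(C): Formalization: ~(U -> K) nor ((W xor U) & K)

U -> K = F -> F = T
~(U -> K) = ~T = F
W xor U = T xor F = T
(W xor U) & K = T & F = F
~(U -> K) nor ((W xor U) & K) = F nor F = T
Hence (C) is true.

3 of the 3 statements are true ((A), (B), (C)).

3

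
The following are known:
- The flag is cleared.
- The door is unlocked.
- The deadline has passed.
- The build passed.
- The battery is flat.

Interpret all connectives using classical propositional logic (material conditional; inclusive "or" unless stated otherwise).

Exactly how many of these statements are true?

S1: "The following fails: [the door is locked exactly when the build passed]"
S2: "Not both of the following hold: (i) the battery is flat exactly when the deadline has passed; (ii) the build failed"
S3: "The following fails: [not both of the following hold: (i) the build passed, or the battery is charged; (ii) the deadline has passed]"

3

Let M = "the door is locked" (F), U = "the build passed" (T), V = "the battery is charged" (F), K = "the deadline has passed" (T).

S1: Parsed as ¬(M ↔ U)

M ↔ U = F ↔ T = F
¬(M ↔ U) = ¬F = T
Thus S1 is true.

S2: Formalization: (¬V ↔ K) ↑ ¬U

¬V = ¬F = T
¬V ↔ K = T ↔ T = T
¬U = ¬T = F
(¬V ↔ K) ↑ ¬U = T ↑ F = T
Thus S2 is true.

S3: Parsed as ¬((U ∨ V) ↑ K)

U ∨ V = T ∨ F = T
(U ∨ V) ↑ K = T ↑ T = F
¬((U ∨ V) ↑ K) = ¬F = T
Thus S3 is true.

3 of the 3 statements are true (S1, S2, S3).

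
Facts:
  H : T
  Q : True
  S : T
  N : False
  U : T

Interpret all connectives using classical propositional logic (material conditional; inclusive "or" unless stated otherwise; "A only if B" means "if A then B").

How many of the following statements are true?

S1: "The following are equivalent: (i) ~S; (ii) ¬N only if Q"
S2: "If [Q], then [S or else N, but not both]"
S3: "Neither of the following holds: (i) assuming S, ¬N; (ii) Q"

S1: In symbols: ~S <-> (~N -> Q)

~S = ~T = F
~N = ~F = T
~N -> Q = T -> T = T
~S <-> (~N -> Q) = F <-> T = F
Hence S1 is false.

S2: Parsed as Q -> (S xor N)

S xor N = T xor F = T
Q -> (S xor N) = T -> T = T
Thus S2 is true.

S3: This is (S -> ~N) nor Q.

~N = ~F = T
S -> ~N = T -> T = T
(S -> ~N) nor Q = T nor T = F
So S3 is false.

1 of the 3 statements is true.

1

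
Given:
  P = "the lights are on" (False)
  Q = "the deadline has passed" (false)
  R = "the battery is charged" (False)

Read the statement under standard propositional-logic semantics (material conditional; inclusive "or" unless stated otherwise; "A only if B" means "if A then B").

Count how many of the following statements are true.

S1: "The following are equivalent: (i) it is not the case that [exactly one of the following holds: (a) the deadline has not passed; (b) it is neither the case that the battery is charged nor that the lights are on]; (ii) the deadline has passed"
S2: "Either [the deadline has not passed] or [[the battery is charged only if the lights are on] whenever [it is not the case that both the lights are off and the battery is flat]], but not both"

S1: Parsed as ~(~Q xor (R nor P)) <-> Q

~Q = ~F = T
R nor P = F nor F = T
~Q xor (R nor P) = T xor T = F
~(~Q xor (R nor P)) = ~F = T
~(~Q xor (R nor P)) <-> Q = T <-> F = F
So S1 is false.

S2: This is ~Q xor ((~P nand ~R) -> (R -> P)).

~Q = ~F = T
~P = ~F = T
~R = ~F = T
~P nand ~R = T nand T = F
R -> P = F -> F = T
(~P nand ~R) -> (R -> P) = F -> T = T
~Q xor ((~P nand ~R) -> (R -> P)) = T xor T = F
Thus S2 is false.

True statements: 0 (none).

0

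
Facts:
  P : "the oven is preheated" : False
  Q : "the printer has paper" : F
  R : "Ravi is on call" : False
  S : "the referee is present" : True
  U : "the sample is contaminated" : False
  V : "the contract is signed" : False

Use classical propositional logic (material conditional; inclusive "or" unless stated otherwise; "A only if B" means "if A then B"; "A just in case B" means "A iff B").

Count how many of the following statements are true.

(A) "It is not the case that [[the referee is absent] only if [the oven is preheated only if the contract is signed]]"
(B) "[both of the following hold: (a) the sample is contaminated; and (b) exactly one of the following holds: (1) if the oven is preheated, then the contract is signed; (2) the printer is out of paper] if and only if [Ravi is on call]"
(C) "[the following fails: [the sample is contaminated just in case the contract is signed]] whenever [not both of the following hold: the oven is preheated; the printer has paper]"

1

(A): Parsed as ¬(¬S → (P → V))

¬S = ¬T = F
P → V = F → F = T
¬S → (P → V) = F → T = T
¬(¬S → (P → V)) = ¬T = F
Hence (A) is false.

(B): Formalization: (U ∧ ((P → V) ⊕ ¬Q)) ↔ R

P → V = F → F = T
¬Q = ¬F = T
(P → V) ⊕ ¬Q = T ⊕ T = F
U ∧ ((P → V) ⊕ ¬Q) = F ∧ F = F
(U ∧ ((P → V) ⊕ ¬Q)) ↔ R = F ↔ F = T
So (B) is true.

(C): Parsed as (P ↑ Q) → ¬(U ↔ V)

P ↑ Q = F ↑ F = T
U ↔ V = F ↔ F = T
¬(U ↔ V) = ¬T = F
(P ↑ Q) → ¬(U ↔ V) = T → F = F
Hence (C) is false.

Count: 1.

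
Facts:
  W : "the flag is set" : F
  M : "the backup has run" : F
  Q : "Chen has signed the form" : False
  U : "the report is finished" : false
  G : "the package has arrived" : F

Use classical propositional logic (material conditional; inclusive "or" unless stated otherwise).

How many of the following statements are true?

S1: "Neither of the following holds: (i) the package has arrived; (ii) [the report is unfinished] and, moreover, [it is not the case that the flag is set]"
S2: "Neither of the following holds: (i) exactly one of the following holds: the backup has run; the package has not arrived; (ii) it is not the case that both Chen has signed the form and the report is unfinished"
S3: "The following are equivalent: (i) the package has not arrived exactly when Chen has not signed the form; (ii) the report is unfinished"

S1: In symbols: G nor (not U and not W)

not U = not False = True
not W = not False = True
not U and not W = True and True = True
G nor (not U and not W) = False nor True = False
So S1 is false.

S2: Parsed as (M xor not G) nor (Q nand not U)

not G = not False = True
M xor not G = False xor True = True
not U = not False = True
Q nand not U = False nand True = True
(M xor not G) nor (Q nand not U) = True nor True = False
Thus S2 is false.

S3: Formalization: (not G iff not Q) iff not U

not G = not False = True
not Q = not False = True
not G iff not Q = True iff True = True
not U = not False = True
(not G iff not Q) iff not U = True iff True = True
So S3 is true.

1 of the 3 statements is true (S3).

1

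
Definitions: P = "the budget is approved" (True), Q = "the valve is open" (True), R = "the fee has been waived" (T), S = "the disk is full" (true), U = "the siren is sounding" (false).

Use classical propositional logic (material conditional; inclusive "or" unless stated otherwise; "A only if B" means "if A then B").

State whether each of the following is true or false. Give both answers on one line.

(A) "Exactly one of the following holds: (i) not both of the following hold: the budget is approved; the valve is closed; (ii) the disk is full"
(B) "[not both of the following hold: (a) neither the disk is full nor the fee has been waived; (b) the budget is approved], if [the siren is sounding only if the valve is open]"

(A) false; (B) true

(A): This is (P ↑ ¬Q) ⊕ S.

¬Q = ¬T = F
P ↑ ¬Q = T ↑ F = T
(P ↑ ¬Q) ⊕ S = T ⊕ T = F
So (A) is false.

(B): Parsed as (U → Q) → ((S ↓ R) ↑ P)

U → Q = F → T = T
S ↓ R = T ↓ T = F
(S ↓ R) ↑ P = F ↑ T = T
(U → Q) → ((S ↓ R) ↑ P) = T → T = T
Thus (B) is true.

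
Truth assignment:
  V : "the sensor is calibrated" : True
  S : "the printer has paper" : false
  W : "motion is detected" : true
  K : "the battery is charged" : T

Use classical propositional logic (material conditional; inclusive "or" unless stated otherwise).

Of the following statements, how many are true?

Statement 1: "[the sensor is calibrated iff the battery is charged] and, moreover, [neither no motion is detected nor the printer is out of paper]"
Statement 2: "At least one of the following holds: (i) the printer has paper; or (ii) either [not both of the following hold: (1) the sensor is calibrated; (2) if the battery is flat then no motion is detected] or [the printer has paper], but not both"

0

Statement 1: This is (V iff K) and (not W nor not S).

V iff K = True iff True = True
not W = not True = False
not S = not False = True
not W nor not S = False nor True = False
(V iff K) and (not W nor not S) = True and False = False
Hence Statement 1 is false.

Statement 2: Formalization: S or ((V nand (not K -> not W)) xor S)

not K = not True = False
not W = not True = False
not K -> not W = False -> False = True
V nand (not K -> not W) = True nand True = False
(V nand (not K -> not W)) xor S = False xor False = False
S or ((V nand (not K -> not W)) xor S) = False or False = False
Thus Statement 2 is false.

0 of the 2 statements are true (none).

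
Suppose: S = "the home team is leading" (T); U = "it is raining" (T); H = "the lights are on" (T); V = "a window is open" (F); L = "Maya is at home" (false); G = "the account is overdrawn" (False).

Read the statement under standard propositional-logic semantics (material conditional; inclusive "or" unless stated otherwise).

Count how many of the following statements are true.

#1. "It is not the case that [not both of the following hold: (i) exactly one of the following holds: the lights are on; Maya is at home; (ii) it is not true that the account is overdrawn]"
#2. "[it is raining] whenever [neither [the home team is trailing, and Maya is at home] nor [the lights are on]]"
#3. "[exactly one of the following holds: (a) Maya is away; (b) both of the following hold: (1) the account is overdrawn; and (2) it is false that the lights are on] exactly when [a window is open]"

#1: In symbols: ¬((H ⊕ L) ↑ ¬G)

H ⊕ L = T ⊕ F = T
¬G = ¬F = T
(H ⊕ L) ↑ ¬G = T ↑ T = F
¬((H ⊕ L) ↑ ¬G) = ¬F = T
Hence #1 is true.

#2: This is ((¬S ∧ L) ↓ H) → U.

¬S = ¬T = F
¬S ∧ L = F ∧ F = F
(¬S ∧ L) ↓ H = F ↓ T = F
((¬S ∧ L) ↓ H) → U = F → T = T
Thus #2 is true.

#3: Parsed as (¬L ⊕ (G ∧ ¬H)) ↔ V

¬L = ¬F = T
¬H = ¬T = F
G ∧ ¬H = F ∧ F = F
¬L ⊕ (G ∧ ¬H) = T ⊕ F = T
(¬L ⊕ (G ∧ ¬H)) ↔ V = T ↔ F = F
Thus #3 is false.

2 of the 3 statements are true.

2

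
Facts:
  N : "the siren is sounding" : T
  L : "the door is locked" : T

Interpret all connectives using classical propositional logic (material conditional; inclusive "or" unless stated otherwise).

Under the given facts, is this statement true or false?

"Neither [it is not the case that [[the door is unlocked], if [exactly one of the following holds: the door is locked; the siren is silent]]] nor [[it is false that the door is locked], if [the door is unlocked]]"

Formalization: not ((L xor not N) -> not L) nor (not L -> not L)

not N = not True = False
L xor not N = True xor False = True
not L = not True = False
(L xor not N) -> not L = True -> False = False
not ((L xor not N) -> not L) = not False = True
not L = not True = False
not L = not True = False
not L -> not L = False -> False = True
not ((L xor not N) -> not L) nor (not L -> not L) = True nor True = False

False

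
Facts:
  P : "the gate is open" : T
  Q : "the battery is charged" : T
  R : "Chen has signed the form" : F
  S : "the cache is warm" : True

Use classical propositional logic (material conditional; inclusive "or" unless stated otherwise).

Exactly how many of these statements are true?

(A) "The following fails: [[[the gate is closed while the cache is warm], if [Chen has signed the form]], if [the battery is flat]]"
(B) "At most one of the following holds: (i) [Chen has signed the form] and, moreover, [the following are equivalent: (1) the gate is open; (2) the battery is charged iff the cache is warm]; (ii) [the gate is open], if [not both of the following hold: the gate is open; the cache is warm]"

1

(A): Formalization: ~(~Q -> (R -> (~P & S)))

~Q = ~T = F
~P = ~T = F
~P & S = F & T = F
R -> (~P & S) = F -> F = T
~Q -> (R -> (~P & S)) = F -> T = T
~(~Q -> (R -> (~P & S))) = ~T = F
So (A) is false.

(B): In symbols: (R & (P <-> (Q <-> S))) nand ((P nand S) -> P)

Q <-> S = T <-> T = T
P <-> (Q <-> S) = T <-> T = T
R & (P <-> (Q <-> S)) = F & T = F
P nand S = T nand T = F
(P nand S) -> P = F -> T = T
(R & (P <-> (Q <-> S))) nand ((P nand S) -> P) = F nand T = T
So (B) is true.

Count: 1.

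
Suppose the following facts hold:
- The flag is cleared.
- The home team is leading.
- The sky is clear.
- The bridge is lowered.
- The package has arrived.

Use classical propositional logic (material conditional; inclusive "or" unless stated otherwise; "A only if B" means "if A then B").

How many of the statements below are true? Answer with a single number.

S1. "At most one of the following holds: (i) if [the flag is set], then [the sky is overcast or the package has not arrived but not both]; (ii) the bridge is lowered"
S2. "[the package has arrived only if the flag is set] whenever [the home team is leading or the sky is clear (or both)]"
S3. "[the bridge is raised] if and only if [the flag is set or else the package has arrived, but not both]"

Let P = "the flag is set" (F), R = "the sky is overcast" (F), U = "the package has arrived" (T), S = "the bridge is raised" (F), Q = "the home team is leading" (T).

S1: Parsed as (P → (R ⊕ ¬U)) ↑ ¬S

¬U = ¬T = F
R ⊕ ¬U = F ⊕ F = F
P → (R ⊕ ¬U) = F → F = T
¬S = ¬F = T
(P → (R ⊕ ¬U)) ↑ ¬S = T ↑ T = F
Hence S1 is false.

S2: In symbols: (Q ∨ ¬R) → (U → P)

¬R = ¬F = T
Q ∨ ¬R = T ∨ T = T
U → P = T → F = F
(Q ∨ ¬R) → (U → P) = T → F = F
Thus S2 is false.

S3: This is S ↔ (P ⊕ U).

P ⊕ U = F ⊕ T = T
S ↔ (P ⊕ U) = F ↔ T = F
Hence S3 is false.

0 of the 3 statements are true (none).

0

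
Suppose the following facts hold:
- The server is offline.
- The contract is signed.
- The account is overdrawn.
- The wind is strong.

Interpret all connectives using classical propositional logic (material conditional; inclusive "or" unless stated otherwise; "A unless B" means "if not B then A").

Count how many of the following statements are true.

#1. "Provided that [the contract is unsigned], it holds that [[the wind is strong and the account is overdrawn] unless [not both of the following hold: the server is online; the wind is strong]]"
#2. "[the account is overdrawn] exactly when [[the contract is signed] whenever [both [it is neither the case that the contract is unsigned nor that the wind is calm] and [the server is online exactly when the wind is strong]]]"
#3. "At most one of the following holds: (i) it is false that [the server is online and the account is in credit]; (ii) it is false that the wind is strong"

3

Let Q = "the contract is signed" (T), S = "the wind is strong" (T), R = "the account is overdrawn" (T), P = "the server is online" (F).

#1: This is ~Q -> ((S & R) | (P nand S)).

~Q = ~T = F
S & R = T & T = T
P nand S = F nand T = T
(S & R) | (P nand S) = T | T = T
~Q -> ((S & R) | (P nand S)) = F -> T = T
So #1 is true.

#2: In symbols: R <-> (((~Q nor ~S) & (P <-> S)) -> Q)

~Q = ~T = F
~S = ~T = F
~Q nor ~S = F nor F = T
P <-> S = F <-> T = F
(~Q nor ~S) & (P <-> S) = T & F = F
((~Q nor ~S) & (P <-> S)) -> Q = F -> T = T
R <-> (((~Q nor ~S) & (P <-> S)) -> Q) = T <-> T = T
Thus #2 is true.

#3: Parsed as ~(P & ~R) nand ~S

~R = ~T = F
P & ~R = F & F = F
~(P & ~R) = ~F = T
~S = ~T = F
~(P & ~R) nand ~S = T nand F = T
Thus #3 is true.

True statements: 3 (#1, #2, #3).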